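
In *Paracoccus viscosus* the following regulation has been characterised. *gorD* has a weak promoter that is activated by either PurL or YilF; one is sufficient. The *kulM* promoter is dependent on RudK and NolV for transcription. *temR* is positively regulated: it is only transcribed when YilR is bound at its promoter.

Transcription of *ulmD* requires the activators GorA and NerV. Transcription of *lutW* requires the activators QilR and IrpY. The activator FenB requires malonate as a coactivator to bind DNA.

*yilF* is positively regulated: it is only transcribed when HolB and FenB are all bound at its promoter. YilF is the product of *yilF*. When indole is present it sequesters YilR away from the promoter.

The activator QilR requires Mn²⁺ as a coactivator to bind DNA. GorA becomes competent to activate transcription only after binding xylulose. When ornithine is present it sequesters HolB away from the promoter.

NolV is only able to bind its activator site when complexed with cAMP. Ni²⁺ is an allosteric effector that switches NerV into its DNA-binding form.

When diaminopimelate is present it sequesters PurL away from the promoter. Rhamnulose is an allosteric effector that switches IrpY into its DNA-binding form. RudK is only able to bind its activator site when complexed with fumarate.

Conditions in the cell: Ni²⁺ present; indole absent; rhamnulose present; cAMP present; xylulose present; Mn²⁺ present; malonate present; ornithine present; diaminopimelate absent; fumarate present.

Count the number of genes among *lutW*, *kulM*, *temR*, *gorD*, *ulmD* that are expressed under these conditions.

Mn²⁺ is present, so QilR is active.
Rhamnulose is present, so IrpY is active.
No repressor is bound and QilR and IrpY are active, so *lutW* is transcribed.
→ *lutW* is ON.
Fumarate is present, so RudK is active.
cAMP is present, so NolV is active.
No repressor is bound and RudK and NolV are active, so *kulM* is transcribed.
→ *kulM* is ON.
Indole is absent, so YilR is active.
No repressor is bound and YilR is active, so *temR* is transcribed.
→ *temR* is ON.
Diaminopimelate is absent, so PurL is active.
Ornithine is present, so HolB is inactive.
Malonate is present, so FenB is active.
Required activator HolB is absent, so *yilF* is not transcribed.
So YilF is not produced.
Activator PurL is present, so *gorD* is transcribed.
→ *gorD* is ON.
Xylulose is present, so GorA is active.
Ni²⁺ is present, so NerV is active.
No repressor is bound and GorA and NerV are active, so *ulmD* is transcribed.
→ *ulmD* is ON.
5 of the 5 genes are transcribed.

5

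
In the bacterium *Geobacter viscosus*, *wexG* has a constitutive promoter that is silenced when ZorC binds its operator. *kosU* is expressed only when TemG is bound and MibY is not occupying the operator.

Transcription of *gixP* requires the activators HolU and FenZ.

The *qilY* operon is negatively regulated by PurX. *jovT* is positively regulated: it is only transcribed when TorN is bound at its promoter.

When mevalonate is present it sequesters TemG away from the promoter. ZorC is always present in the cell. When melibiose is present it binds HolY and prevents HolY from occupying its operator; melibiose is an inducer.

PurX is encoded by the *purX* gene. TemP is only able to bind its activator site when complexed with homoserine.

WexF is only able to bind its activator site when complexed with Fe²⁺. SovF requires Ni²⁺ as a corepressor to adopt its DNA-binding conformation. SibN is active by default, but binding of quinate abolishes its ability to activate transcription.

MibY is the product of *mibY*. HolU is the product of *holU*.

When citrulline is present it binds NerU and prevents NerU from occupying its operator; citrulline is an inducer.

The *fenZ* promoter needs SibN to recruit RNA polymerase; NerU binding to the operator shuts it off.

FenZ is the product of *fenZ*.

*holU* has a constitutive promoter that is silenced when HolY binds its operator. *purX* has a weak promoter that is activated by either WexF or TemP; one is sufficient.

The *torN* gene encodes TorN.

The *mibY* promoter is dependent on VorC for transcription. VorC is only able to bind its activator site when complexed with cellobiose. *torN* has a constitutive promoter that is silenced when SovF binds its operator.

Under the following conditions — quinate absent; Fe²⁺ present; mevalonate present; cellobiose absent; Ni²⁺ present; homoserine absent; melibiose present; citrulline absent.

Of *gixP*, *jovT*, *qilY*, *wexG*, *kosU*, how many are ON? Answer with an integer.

0

Melibiose is present, so HolY is inactive.
With no repressor bound, *holU* is transcribed.
So HolU is produced and active.
Citrulline is absent, so NerU is active.
Quinate is absent, so SibN is active.
With repressor NerU bound, *fenZ* is not transcribed.
So FenZ is not produced.
Required activator FenZ is absent, so *gixP* is not transcribed.
→ *gixP* is OFF.
Ni²⁺ is present, so SovF is active.
With repressor SovF bound, *torN* is not transcribed.
So TorN is not produced.
Required activator TorN is absent, so *jovT* is not transcribed.
→ *jovT* is OFF.
Fe²⁺ is present, so WexF is active.
Homoserine is absent, so TemP is inactive.
Activator WexF is present, so *purX* is transcribed.
So PurX is produced and active.
With repressor PurX bound, *qilY* is not transcribed.
→ *qilY* is OFF.
ZorC is produced constitutively and is active.
With repressor ZorC bound, *wexG* is not transcribed.
→ *wexG* is OFF.
Mevalonate is present, so TemG is inactive.
Cellobiose is absent, so VorC is inactive.
Required activator VorC is absent, so *mibY* is not transcribed.
So MibY is not produced.
Required activator TemG is absent, so *kosU* is not transcribed.
→ *kosU* is OFF.
0 of the 5 genes are transcribed.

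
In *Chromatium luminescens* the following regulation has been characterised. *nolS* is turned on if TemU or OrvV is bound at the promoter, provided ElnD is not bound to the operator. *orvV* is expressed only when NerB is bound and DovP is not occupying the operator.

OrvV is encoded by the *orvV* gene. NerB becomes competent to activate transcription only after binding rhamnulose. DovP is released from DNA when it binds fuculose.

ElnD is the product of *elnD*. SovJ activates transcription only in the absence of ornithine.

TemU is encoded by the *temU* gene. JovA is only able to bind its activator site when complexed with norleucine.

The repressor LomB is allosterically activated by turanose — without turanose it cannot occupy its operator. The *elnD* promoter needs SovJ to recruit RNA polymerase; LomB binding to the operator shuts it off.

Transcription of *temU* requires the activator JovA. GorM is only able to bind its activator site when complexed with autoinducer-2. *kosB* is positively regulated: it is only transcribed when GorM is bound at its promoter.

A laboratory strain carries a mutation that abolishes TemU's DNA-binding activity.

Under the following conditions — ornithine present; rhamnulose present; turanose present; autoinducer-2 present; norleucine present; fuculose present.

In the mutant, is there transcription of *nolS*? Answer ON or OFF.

ON

TemU is non-functional in this strain, so it has no effect.
Ornithine is present, so SovJ is inactive.
Turanose is present, so LomB is active.
With repressor LomB bound, *elnD* is not transcribed.
So ElnD is not produced.
Fuculose is present, so DovP is inactive.
Rhamnulose is present, so NerB is active.
No repressor is bound and NerB is active, so *orvV* is transcribed.
So OrvV is produced and active.
Activator OrvV is present, so *nolS* is transcribed.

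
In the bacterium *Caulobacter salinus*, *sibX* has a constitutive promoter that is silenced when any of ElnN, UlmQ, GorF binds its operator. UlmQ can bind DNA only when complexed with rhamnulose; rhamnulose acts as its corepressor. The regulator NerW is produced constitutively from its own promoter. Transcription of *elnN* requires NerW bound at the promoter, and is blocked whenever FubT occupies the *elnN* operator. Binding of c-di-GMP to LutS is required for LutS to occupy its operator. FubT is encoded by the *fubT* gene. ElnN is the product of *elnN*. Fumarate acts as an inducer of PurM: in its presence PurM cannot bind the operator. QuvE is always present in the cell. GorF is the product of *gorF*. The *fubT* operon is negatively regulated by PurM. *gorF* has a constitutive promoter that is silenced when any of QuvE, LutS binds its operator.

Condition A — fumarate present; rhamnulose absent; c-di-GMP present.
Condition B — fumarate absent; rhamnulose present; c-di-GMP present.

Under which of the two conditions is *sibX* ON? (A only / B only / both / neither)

A only

Condition A:
Fumarate is present, so PurM is inactive.
With no repressor bound, *fubT* is transcribed.
So FubT is produced and active.
NerW is produced constitutively and is active.
With repressor FubT bound, *elnN* is not transcribed.
So ElnN is not produced.
Rhamnulose is absent, so UlmQ is inactive.
QuvE is produced constitutively and is active.
c-di-GMP is present, so LutS is active.
With repressor QuvE bound, *gorF* is not transcribed.
So GorF is not produced.
With no repressor bound, *sibX* is transcribed.
→ *sibX* is ON in A.
Condition B:
Fumarate is absent, so PurM is active.
With repressor PurM bound, *fubT* is not transcribed.
So FubT is not produced.
NerW is produced constitutively and is active.
No repressor is bound and NerW is active, so *elnN* is transcribed.
So ElnN is produced and active.
Rhamnulose is present, so UlmQ is active.
QuvE is produced constitutively and is active.
c-di-GMP is present, so LutS is active.
With repressor QuvE bound, *gorF* is not transcribed.
So GorF is not produced.
With repressor ElnN bound, *sibX* is not transcribed.
→ *sibX* is OFF in B.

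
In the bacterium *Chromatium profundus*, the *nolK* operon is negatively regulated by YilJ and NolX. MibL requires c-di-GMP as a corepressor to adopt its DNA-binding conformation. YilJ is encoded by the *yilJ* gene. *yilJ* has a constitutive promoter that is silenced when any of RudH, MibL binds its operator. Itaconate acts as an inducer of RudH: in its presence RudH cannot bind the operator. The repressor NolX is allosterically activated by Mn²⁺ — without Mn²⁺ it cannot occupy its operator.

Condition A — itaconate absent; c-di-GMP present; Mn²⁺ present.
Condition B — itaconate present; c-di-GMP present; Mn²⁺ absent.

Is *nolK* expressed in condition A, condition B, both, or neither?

Condition A:
Itaconate is absent, so RudH is active.
c-di-GMP is present, so MibL is active.
With repressor RudH bound, *yilJ* is not transcribed.
So YilJ is not produced.
Mn²⁺ is present, so NolX is active.
With repressor NolX bound, *nolK* is not transcribed.
→ *nolK* is OFF in A.
Condition B:
Itaconate is present, so RudH is inactive.
c-di-GMP is present, so MibL is active.
With repressor MibL bound, *yilJ* is not transcribed.
So YilJ is not produced.
Mn²⁺ is absent, so NolX is inactive.
With no repressor bound, *nolK* is transcribed.
→ *nolK* is ON in B.

B only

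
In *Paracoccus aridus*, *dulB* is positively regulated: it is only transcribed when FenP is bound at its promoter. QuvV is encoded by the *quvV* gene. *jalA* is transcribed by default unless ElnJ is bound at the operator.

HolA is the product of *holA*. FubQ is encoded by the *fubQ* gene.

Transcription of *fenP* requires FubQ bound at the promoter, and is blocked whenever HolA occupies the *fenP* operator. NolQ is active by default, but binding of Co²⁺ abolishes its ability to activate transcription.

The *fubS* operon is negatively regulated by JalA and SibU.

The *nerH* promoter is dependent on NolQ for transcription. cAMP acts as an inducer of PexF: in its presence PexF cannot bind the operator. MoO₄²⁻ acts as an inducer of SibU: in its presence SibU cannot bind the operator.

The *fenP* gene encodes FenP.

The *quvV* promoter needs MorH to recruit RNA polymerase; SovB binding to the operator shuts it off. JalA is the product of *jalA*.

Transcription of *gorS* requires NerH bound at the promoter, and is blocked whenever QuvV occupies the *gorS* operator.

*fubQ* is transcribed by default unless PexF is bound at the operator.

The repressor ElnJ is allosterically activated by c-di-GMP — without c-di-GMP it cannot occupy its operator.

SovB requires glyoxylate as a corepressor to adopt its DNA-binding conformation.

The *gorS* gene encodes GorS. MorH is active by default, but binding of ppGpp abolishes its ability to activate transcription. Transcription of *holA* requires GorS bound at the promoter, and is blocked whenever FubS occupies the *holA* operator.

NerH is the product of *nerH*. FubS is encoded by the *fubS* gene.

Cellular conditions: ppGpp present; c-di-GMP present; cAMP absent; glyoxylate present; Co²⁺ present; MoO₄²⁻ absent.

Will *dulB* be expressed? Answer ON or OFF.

Glyoxylate is present, so SovB is active.
ppGpp is present, so MorH is inactive.
With repressor SovB bound, *quvV* is not transcribed.
So QuvV is not produced.
Co²⁺ is present, so NolQ is inactive.
Required activator NolQ is absent, so *nerH* is not transcribed.
So NerH is not produced.
Required activator NerH is absent, so *gorS* is not transcribed.
So GorS is not produced.
c-di-GMP is present, so ElnJ is active.
With repressor ElnJ bound, *jalA* is not transcribed.
So JalA is not produced.
MoO₄²⁻ is absent, so SibU is active.
With repressor SibU bound, *fubS* is not transcribed.
So FubS is not produced.
Required activator GorS is absent, so *holA* is not transcribed.
So HolA is not produced.
cAMP is absent, so PexF is active.
With repressor PexF bound, *fubQ* is not transcribed.
So FubQ is not produced.
Required activator FubQ is absent, so *fenP* is not transcribed.
So FenP is not produced.
Required activator FenP is absent, so *dulB* is not transcribed.

OFF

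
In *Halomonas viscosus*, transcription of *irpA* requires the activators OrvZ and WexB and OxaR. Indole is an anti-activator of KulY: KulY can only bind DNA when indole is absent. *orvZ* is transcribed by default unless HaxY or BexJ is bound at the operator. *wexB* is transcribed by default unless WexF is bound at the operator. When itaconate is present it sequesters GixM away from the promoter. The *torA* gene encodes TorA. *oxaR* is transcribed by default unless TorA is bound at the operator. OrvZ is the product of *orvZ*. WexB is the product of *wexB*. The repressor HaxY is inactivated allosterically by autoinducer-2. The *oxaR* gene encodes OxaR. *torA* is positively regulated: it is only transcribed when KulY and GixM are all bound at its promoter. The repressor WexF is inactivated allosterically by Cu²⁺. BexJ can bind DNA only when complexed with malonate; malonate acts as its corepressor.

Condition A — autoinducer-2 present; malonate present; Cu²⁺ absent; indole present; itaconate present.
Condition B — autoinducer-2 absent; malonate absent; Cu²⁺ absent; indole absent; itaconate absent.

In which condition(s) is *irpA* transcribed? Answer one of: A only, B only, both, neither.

neither

Condition A:
Autoinducer-2 is present, so HaxY is inactive.
Malonate is present, so BexJ is active.
With repressor BexJ bound, *orvZ* is not transcribed.
So OrvZ is not produced.
Cu²⁺ is absent, so WexF is active.
With repressor WexF bound, *wexB* is not transcribed.
So WexB is not produced.
Indole is present, so KulY is inactive.
Itaconate is present, so GixM is inactive.
Required activator KulY is absent, so *torA* is not transcribed.
So TorA is not produced.
With no repressor bound, *oxaR* is transcribed.
So OxaR is produced and active.
Required activator OrvZ is absent, so *irpA* is not transcribed.
→ *irpA* is OFF in A.
Condition B:
Autoinducer-2 is absent, so HaxY is active.
Malonate is absent, so BexJ is inactive.
With repressor HaxY bound, *orvZ* is not transcribed.
So OrvZ is not produced.
Cu²⁺ is absent, so WexF is active.
With repressor WexF bound, *wexB* is not transcribed.
So WexB is not produced.
Indole is absent, so KulY is active.
Itaconate is absent, so GixM is active.
No repressor is bound and KulY and GixM are active, so *torA* is transcribed.
So TorA is produced and active.
With repressor TorA bound, *oxaR* is not transcribed.
So OxaR is not produced.
Required activator OrvZ is absent, so *irpA* is not transcribed.
→ *irpA* is OFF in B.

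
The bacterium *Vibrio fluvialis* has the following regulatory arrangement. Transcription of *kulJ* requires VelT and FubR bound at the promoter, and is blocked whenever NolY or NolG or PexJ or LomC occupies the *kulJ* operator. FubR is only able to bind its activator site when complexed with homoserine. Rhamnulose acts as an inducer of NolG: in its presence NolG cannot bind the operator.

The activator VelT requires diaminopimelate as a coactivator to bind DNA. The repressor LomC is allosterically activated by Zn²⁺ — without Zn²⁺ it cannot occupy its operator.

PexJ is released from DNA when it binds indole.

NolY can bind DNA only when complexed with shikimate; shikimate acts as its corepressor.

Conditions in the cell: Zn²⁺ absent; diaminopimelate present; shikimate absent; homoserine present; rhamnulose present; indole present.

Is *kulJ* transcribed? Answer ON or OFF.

ON

Shikimate is absent, so NolY is inactive.
Rhamnulose is present, so NolG is inactive.
Indole is present, so PexJ is inactive.
Diaminopimelate is present, so VelT is active.
Homoserine is present, so FubR is active.
Zn²⁺ is absent, so LomC is inactive.
No repressor is bound and VelT and FubR are active, so *kulJ* is transcribed.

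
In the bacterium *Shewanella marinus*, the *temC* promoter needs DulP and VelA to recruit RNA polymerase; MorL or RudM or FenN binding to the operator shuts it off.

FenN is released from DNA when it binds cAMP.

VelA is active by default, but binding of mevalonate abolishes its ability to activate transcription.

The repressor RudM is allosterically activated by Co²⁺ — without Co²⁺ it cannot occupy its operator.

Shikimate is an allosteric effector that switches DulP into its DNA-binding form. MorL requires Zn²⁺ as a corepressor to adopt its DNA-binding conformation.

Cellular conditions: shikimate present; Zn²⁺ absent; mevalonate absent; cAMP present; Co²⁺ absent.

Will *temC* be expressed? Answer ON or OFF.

ON

Zn²⁺ is absent, so MorL is inactive.
Co²⁺ is absent, so RudM is inactive.
Shikimate is present, so DulP is active.
Mevalonate is absent, so VelA is active.
cAMP is present, so FenN is inactive.
No repressor is bound and DulP and VelA are active, so *temC* is transcribed.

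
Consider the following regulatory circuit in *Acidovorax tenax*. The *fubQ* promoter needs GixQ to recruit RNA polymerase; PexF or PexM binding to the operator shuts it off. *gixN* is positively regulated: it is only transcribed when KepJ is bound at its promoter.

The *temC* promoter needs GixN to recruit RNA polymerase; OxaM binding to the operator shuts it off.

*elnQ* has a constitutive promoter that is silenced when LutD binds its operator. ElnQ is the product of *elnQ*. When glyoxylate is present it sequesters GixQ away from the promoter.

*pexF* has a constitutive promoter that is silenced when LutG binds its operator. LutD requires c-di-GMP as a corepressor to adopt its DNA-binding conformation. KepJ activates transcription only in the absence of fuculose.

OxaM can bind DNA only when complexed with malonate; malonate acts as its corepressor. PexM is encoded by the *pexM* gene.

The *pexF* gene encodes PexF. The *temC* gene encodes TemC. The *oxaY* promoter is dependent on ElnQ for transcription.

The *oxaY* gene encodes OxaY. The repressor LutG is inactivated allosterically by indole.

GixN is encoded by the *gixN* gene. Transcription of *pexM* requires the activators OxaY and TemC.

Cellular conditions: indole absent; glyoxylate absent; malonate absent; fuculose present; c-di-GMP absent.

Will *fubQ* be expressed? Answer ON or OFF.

Glyoxylate is absent, so GixQ is active.
Indole is absent, so LutG is active.
With repressor LutG bound, *pexF* is not transcribed.
So PexF is not produced.
c-di-GMP is absent, so LutD is inactive.
With no repressor bound, *elnQ* is transcribed.
So ElnQ is produced and active.
No repressor is bound and ElnQ is active, so *oxaY* is transcribed.
So OxaY is produced and active.
Fuculose is present, so KepJ is inactive.
Required activator KepJ is absent, so *gixN* is not transcribed.
So GixN is not produced.
Malonate is absent, so OxaM is inactive.
Required activator GixN is absent, so *temC* is not transcribed.
So TemC is not produced.
Required activator TemC is absent, so *pexM* is not transcribed.
So PexM is not produced.
No repressor is bound and GixQ is active, so *fubQ* is transcribed.

ON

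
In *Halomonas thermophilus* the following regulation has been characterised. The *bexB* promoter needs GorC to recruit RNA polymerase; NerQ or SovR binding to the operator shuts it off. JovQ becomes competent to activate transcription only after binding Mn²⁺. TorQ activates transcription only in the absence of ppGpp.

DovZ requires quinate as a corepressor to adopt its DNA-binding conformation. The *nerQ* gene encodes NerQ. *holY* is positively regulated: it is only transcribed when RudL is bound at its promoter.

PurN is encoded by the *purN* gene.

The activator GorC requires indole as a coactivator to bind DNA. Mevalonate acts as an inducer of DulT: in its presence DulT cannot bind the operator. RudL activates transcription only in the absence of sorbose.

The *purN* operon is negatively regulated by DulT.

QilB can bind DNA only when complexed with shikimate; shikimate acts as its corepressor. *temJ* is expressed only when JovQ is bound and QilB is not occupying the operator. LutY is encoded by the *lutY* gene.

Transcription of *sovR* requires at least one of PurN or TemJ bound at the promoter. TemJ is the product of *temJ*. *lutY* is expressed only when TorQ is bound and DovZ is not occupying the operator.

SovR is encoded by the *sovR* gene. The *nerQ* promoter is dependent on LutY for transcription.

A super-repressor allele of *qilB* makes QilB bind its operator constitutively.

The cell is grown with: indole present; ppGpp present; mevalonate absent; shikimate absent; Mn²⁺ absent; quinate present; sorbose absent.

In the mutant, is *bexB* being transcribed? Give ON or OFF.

ppGpp is present, so TorQ is inactive.
Quinate is present, so DovZ is active.
With repressor DovZ bound, *lutY* is not transcribed.
So LutY is not produced.
Required activator LutY is absent, so *nerQ* is not transcribed.
So NerQ is not produced.
Mevalonate is absent, so DulT is active.
With repressor DulT bound, *purN* is not transcribed.
So PurN is not produced.
Mn²⁺ is absent, so JovQ is inactive.
QilB is constitutively active in this strain.
With repressor QilB bound, *temJ* is not transcribed.
So TemJ is not produced.
No activator is available at the *sovR* promoter, so *sovR* is not transcribed.
So SovR is not produced.
Indole is present, so GorC is active.
No repressor is bound and GorC is active, so *bexB* is transcribed.

ON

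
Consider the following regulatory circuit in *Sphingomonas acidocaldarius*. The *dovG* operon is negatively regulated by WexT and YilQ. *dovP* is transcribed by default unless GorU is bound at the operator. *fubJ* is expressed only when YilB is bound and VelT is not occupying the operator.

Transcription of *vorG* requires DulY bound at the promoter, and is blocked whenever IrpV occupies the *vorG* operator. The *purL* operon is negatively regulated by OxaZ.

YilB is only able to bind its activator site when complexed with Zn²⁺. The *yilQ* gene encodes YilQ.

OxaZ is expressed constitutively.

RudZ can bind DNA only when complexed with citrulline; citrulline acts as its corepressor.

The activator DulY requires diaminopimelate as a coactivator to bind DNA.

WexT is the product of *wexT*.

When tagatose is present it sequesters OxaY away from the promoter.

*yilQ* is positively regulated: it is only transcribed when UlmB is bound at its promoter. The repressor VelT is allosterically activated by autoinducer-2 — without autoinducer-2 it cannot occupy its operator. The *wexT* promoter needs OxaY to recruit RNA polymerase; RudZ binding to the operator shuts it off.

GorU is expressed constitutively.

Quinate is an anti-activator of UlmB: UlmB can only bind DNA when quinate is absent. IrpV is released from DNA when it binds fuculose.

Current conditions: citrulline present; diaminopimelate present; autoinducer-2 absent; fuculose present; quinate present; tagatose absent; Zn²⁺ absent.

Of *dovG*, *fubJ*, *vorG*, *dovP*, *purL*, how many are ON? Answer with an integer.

2

Citrulline is present, so RudZ is active.
Tagatose is absent, so OxaY is active.
With repressor RudZ bound, *wexT* is not transcribed.
So WexT is not produced.
Quinate is present, so UlmB is inactive.
Required activator UlmB is absent, so *yilQ* is not transcribed.
So YilQ is not produced.
With no repressor bound, *dovG* is transcribed.
→ *dovG* is ON.
Zn²⁺ is absent, so YilB is inactive.
Autoinducer-2 is absent, so VelT is inactive.
Required activator YilB is absent, so *fubJ* is not transcribed.
→ *fubJ* is OFF.
Diaminopimelate is present, so DulY is active.
Fuculose is present, so IrpV is inactive.
No repressor is bound and DulY is active, so *vorG* is transcribed.
→ *vorG* is ON.
GorU is produced constitutively and is active.
With repressor GorU bound, *dovP* is not transcribed.
→ *dovP* is OFF.
OxaZ is produced constitutively and is active.
With repressor OxaZ bound, *purL* is not transcribed.
→ *purL* is OFF.
2 of the 5 genes are transcribed.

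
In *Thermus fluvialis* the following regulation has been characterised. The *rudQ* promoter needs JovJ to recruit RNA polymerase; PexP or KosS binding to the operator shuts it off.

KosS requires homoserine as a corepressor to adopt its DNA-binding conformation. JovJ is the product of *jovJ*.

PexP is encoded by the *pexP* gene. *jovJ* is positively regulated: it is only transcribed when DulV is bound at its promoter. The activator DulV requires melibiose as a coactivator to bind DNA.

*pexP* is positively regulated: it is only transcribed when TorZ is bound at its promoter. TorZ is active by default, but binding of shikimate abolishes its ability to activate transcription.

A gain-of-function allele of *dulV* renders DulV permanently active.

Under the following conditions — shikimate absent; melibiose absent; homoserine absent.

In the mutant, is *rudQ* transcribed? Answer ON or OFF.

OFF

Shikimate is absent, so TorZ is active.
No repressor is bound and TorZ is active, so *pexP* is transcribed.
So PexP is produced and active.
Homoserine is absent, so KosS is inactive.
DulV is constitutively active in this strain.
No repressor is bound and DulV is active, so *jovJ* is transcribed.
So JovJ is produced and active.
With repressor PexP bound, *rudQ* is not transcribed.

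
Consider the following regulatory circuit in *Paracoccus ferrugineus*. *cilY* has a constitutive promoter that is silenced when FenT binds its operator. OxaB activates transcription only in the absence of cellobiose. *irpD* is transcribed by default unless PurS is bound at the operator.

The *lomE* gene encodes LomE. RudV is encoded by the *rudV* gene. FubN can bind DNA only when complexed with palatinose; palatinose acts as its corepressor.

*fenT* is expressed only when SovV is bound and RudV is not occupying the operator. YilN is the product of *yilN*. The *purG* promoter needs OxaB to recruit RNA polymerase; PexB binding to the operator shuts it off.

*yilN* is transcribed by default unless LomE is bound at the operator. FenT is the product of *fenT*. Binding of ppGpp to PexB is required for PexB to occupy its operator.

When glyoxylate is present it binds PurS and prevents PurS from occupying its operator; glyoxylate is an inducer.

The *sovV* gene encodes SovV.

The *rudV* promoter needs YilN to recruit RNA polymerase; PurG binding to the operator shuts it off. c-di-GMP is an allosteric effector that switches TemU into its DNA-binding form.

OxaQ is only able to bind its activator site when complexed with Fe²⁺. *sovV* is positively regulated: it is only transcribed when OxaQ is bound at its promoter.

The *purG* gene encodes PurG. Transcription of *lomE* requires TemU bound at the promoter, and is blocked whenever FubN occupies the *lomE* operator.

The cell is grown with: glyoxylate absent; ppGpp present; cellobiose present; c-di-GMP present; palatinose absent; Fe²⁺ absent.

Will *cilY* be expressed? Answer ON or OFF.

ON

c-di-GMP is present, so TemU is active.
Palatinose is absent, so FubN is inactive.
No repressor is bound and TemU is active, so *lomE* is transcribed.
So LomE is produced and active.
With repressor LomE bound, *yilN* is not transcribed.
So YilN is not produced.
Cellobiose is present, so OxaB is inactive.
ppGpp is present, so PexB is active.
With repressor PexB bound, *purG* is not transcribed.
So PurG is not produced.
Required activator YilN is absent, so *rudV* is not transcribed.
So RudV is not produced.
Fe²⁺ is absent, so OxaQ is inactive.
Required activator OxaQ is absent, so *sovV* is not transcribed.
So SovV is not produced.
Required activator SovV is absent, so *fenT* is not transcribed.
So FenT is not produced.
With no repressor bound, *cilY* is transcribed.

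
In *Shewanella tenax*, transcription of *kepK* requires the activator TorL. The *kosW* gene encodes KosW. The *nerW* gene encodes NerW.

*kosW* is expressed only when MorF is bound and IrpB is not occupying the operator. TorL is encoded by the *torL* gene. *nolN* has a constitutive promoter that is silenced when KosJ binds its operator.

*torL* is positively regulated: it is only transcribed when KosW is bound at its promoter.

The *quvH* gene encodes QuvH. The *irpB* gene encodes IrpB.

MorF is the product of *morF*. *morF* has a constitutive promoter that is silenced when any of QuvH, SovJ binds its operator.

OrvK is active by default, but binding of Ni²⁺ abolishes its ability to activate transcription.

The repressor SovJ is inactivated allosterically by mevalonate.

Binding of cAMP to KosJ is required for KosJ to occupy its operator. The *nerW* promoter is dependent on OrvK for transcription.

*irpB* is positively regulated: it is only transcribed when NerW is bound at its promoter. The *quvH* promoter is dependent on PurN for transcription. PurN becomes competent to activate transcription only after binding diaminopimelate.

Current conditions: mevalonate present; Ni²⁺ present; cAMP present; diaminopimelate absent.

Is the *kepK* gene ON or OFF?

Diaminopimelate is absent, so PurN is inactive.
Required activator PurN is absent, so *quvH* is not transcribed.
So QuvH is not produced.
Mevalonate is present, so SovJ is inactive.
With no repressor bound, *morF* is transcribed.
So MorF is produced and active.
Ni²⁺ is present, so OrvK is inactive.
Required activator OrvK is absent, so *nerW* is not transcribed.
So NerW is not produced.
Required activator NerW is absent, so *irpB* is not transcribed.
So IrpB is not produced.
No repressor is bound and MorF is active, so *kosW* is transcribed.
So KosW is produced and active.
No repressor is bound and KosW is active, so *torL* is transcribed.
So TorL is produced and active.
No repressor is bound and TorL is active, so *kepK* is transcribed.

ON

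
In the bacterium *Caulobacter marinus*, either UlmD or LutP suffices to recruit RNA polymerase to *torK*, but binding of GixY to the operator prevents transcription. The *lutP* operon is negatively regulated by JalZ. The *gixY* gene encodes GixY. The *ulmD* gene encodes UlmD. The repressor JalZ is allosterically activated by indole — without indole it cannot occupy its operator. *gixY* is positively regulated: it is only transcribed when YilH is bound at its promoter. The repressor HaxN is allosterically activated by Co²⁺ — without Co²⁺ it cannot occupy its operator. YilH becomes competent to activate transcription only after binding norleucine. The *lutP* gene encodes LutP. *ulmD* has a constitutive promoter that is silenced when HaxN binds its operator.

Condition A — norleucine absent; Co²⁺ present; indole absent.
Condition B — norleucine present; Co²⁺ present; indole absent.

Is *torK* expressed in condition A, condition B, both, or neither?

A only

Condition A:
Norleucine is absent, so YilH is inactive.
Required activator YilH is absent, so *gixY* is not transcribed.
So GixY is not produced.
Co²⁺ is present, so HaxN is active.
With repressor HaxN bound, *ulmD* is not transcribed.
So UlmD is not produced.
Indole is absent, so JalZ is inactive.
With no repressor bound, *lutP* is transcribed.
So LutP is produced and active.
Activator LutP is present, so *torK* is transcribed.
→ *torK* is ON in A.
Condition B:
Norleucine is present, so YilH is active.
No repressor is bound and YilH is active, so *gixY* is transcribed.
So GixY is produced and active.
Co²⁺ is present, so HaxN is active.
With repressor HaxN bound, *ulmD* is not transcribed.
So UlmD is not produced.
Indole is absent, so JalZ is inactive.
With no repressor bound, *lutP* is transcribed.
So LutP is produced and active.
With repressor GixY bound, *torK* is not transcribed.
→ *torK* is OFF in B.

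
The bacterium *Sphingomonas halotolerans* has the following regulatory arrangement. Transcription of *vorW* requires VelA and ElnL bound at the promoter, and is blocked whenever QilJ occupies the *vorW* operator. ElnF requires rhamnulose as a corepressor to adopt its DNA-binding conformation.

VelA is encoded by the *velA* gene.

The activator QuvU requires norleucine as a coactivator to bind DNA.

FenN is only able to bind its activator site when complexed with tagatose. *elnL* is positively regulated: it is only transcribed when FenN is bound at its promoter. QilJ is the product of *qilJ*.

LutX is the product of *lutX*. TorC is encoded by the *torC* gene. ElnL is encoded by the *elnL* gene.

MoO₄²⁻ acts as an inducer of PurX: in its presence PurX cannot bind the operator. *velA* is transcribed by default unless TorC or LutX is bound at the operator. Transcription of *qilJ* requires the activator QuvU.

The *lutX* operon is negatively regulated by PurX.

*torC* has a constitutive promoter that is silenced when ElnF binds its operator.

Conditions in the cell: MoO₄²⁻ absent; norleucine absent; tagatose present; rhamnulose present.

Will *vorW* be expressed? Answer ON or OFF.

ON

Rhamnulose is present, so ElnF is active.
With repressor ElnF bound, *torC* is not transcribed.
So TorC is not produced.
MoO₄²⁻ is absent, so PurX is active.
With repressor PurX bound, *lutX* is not transcribed.
So LutX is not produced.
With no repressor bound, *velA* is transcribed.
So VelA is produced and active.
Norleucine is absent, so QuvU is inactive.
Required activator QuvU is absent, so *qilJ* is not transcribed.
So QilJ is not produced.
Tagatose is present, so FenN is active.
No repressor is bound and FenN is active, so *elnL* is transcribed.
So ElnL is produced and active.
No repressor is bound and VelA and ElnL are active, so *vorW* is transcribed.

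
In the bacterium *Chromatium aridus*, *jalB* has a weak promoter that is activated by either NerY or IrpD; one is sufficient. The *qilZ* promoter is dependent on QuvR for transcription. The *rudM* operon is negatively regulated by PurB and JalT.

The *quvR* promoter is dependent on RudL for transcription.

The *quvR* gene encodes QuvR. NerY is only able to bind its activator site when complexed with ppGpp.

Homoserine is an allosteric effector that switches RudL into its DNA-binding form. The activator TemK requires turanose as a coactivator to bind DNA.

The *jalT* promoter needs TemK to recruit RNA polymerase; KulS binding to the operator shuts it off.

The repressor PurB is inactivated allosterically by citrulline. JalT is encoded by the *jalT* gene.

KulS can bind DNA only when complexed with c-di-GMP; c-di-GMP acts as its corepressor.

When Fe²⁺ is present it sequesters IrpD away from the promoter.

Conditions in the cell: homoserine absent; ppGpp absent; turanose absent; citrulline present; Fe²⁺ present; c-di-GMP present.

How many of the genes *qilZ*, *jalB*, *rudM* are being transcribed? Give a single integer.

Homoserine is absent, so RudL is inactive.
Required activator RudL is absent, so *quvR* is not transcribed.
So QuvR is not produced.
Required activator QuvR is absent, so *qilZ* is not transcribed.
→ *qilZ* is OFF.
ppGpp is absent, so NerY is inactive.
Fe²⁺ is present, so IrpD is inactive.
No activator is available at the *jalB* promoter, so *jalB* is not transcribed.
→ *jalB* is OFF.
Citrulline is present, so PurB is inactive.
c-di-GMP is present, so KulS is active.
Turanose is absent, so TemK is inactive.
With repressor KulS bound, *jalT* is not transcribed.
So JalT is not produced.
With no repressor bound, *rudM* is transcribed.
→ *rudM* is ON.
1 of the 3 genes is transcribed.

1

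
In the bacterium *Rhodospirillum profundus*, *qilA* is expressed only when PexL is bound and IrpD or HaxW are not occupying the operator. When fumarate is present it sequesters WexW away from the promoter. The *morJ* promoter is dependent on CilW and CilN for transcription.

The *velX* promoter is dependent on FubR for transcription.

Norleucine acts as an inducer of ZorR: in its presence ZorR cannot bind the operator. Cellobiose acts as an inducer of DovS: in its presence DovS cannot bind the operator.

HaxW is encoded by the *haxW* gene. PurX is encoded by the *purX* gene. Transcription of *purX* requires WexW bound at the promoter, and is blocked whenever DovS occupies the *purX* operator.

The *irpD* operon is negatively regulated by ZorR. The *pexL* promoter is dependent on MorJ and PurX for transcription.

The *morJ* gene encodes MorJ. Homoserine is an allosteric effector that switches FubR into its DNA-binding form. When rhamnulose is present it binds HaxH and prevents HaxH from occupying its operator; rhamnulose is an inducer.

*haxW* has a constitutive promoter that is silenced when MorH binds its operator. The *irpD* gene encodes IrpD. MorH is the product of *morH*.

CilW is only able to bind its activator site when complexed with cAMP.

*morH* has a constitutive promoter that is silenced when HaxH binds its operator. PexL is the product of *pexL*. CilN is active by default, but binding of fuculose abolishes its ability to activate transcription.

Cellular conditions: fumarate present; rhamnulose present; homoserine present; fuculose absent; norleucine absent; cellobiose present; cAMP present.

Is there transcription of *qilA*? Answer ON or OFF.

cAMP is present, so CilW is active.
Fuculose is absent, so CilN is active.
No repressor is bound and CilW and CilN are active, so *morJ* is transcribed.
So MorJ is produced and active.
Cellobiose is present, so DovS is inactive.
Fumarate is present, so WexW is inactive.
Required activator WexW is absent, so *purX* is not transcribed.
So PurX is not produced.
Required activator PurX is absent, so *pexL* is not transcribed.
So PexL is not produced.
Norleucine is absent, so ZorR is active.
With repressor ZorR bound, *irpD* is not transcribed.
So IrpD is not produced.
Rhamnulose is present, so HaxH is inactive.
With no repressor bound, *morH* is transcribed.
So MorH is produced and active.
With repressor MorH bound, *haxW* is not transcribed.
So HaxW is not produced.
Required activator PexL is absent, so *qilA* is not transcribed.

OFF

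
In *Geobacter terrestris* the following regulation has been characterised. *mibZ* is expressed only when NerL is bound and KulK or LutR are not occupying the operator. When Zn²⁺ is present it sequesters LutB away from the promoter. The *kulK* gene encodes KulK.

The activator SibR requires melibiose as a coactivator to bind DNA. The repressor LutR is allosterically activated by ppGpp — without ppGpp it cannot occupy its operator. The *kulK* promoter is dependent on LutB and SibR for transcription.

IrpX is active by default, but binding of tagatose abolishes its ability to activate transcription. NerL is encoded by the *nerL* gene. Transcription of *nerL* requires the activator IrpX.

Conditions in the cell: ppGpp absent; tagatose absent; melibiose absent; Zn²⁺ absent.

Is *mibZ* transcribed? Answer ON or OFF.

ON

Zn²⁺ is absent, so LutB is active.
Melibiose is absent, so SibR is inactive.
Required activator SibR is absent, so *kulK* is not transcribed.
So KulK is not produced.
ppGpp is absent, so LutR is inactive.
Tagatose is absent, so IrpX is active.
No repressor is bound and IrpX is active, so *nerL* is transcribed.
So NerL is produced and active.
No repressor is bound and NerL is active, so *mibZ* is transcribed.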